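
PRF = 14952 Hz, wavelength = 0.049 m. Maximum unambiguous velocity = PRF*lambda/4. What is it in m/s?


V_ua = 14952 * 0.049 / 4 = 183.2 m/s

183.2 m/s


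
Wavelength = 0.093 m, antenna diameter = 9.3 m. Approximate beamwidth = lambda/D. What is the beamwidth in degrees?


BW_rad = 0.093 / 9.3 = 0.01
BW_deg = 0.57 degrees

0.57 degrees


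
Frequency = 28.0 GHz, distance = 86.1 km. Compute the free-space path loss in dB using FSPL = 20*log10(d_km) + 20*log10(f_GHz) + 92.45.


20*log10(86.1) = 38.7
20*log10(28.0) = 28.94
FSPL = 160.1 dB

160.1 dB


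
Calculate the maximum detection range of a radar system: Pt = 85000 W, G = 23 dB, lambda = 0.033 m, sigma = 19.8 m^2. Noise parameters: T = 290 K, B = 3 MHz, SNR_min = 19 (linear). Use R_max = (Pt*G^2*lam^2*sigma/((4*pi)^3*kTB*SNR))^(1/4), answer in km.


G_lin = 10^(23/10) = 199.526231
R^4 = 85000 * 199.526231^2 * 0.033^2 * 19.8 / ((4*pi)^3 * 1.38e-23 * 290 * 3000000.0 * 19)
R^4 = 1.61187e17 m^4
R_max = (1.61187e17)^(1/4) = 20037.0 m = 20.0 km

20.0 km


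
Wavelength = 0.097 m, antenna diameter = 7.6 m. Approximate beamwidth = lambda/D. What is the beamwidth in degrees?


BW_rad = 0.097 / 7.6 = 0.012763
BW_deg = 0.73 degrees

0.73 degrees


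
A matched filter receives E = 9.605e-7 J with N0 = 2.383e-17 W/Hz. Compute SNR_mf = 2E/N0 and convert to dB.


SNR_lin = 2 * 9.605e-7 / 2.383e-17 = 8.061e10
SNR_dB = 10*log10(8.061e10) = 109.1 dB

109.1 dB


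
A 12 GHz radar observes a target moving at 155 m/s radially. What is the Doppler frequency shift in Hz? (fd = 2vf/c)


fd = 2 * 155 * 12000000000.0 / 3e8 = 12400.0 Hz

12400.0 Hz


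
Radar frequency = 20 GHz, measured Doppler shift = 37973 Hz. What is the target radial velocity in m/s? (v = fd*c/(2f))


v = 37973 * 3e8 / (2 * 20000000000.0) = 284.8 m/s

284.8 m/s


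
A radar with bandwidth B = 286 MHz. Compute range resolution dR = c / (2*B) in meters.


dR = 3e8 / (2 * 286000000.0) = 0.52 m

0.52 m


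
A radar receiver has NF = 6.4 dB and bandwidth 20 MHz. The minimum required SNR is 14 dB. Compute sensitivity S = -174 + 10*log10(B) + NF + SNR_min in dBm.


10*log10(20000000.0) = 73.01
S = -174 + 73.01 + 6.4 + 14 = -80.6 dBm

-80.6 dBm


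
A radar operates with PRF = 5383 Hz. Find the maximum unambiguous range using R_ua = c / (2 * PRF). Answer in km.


R_ua = 3e8 / (2 * 5383) = 27865.5 m = 27.9 km

27.9 km


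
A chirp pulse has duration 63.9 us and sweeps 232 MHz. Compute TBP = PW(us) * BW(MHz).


TBP = 63.9 * 232 = 14824.8

14824.8


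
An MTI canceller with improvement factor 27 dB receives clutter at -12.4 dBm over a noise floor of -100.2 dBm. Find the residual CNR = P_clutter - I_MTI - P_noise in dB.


CNR = -12.4 - 27 - (-100.2) = 60.8 dB

60.8 dB


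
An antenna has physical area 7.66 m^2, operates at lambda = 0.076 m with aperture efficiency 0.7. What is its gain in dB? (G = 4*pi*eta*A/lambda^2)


G_linear = 4*pi*0.7*7.66/0.076^2 = 11665.66
G_dB = 10*log10(11665.66) = 40.7 dB

40.7 dB


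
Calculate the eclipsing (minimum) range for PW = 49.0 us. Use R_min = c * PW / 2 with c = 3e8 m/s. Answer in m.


R_min = 3e8 * 49.0e-6 / 2 = 7350.0 m

7350.0 m


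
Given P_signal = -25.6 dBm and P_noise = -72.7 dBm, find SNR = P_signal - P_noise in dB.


SNR = -25.6 - (-72.7) = 47.1 dB

47.1 dB


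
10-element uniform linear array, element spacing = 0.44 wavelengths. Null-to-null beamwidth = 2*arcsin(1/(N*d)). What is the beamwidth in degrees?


1/(N*d) = 1/(10*0.44) = 0.227273
BW = 2*arcsin(0.227273) = 26.3 degrees

26.3 degrees


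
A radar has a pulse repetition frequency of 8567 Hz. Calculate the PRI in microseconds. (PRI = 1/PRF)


PRI = 1/8567 = 0.000116727 s = 116.7 us

116.7 us


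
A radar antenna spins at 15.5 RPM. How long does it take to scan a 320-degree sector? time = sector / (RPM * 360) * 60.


t = 320 / (15.5 * 360) * 60 = 3.44 s

3.44 s


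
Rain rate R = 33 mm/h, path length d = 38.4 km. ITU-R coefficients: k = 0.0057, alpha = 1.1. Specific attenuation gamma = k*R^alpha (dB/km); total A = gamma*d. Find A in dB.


gamma = 0.0057 * 33^1.1 = 0.266833 dB/km
A = 0.266833 * 38.4 = 10.25 dB

10.25 dB


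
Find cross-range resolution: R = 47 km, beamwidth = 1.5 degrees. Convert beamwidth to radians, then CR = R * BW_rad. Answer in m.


BW_rad = 0.026179939
CR = 47000 * 0.026179939 = 1230.5 m

1230.5 m


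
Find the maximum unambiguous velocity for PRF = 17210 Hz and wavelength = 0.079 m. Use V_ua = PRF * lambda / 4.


V_ua = 17210 * 0.079 / 4 = 339.9 m/s

339.9 m/s


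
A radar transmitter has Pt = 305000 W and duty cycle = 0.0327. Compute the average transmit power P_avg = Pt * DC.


P_avg = 305000 * 0.0327 = 9973.5 W

9973.5 W


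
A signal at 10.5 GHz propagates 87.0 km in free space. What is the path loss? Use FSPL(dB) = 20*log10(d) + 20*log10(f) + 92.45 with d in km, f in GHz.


20*log10(87.0) = 38.79
20*log10(10.5) = 20.42
FSPL = 151.7 dB

151.7 dB


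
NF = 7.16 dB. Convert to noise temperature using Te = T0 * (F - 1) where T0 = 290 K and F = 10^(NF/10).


NF_lin = 10^(7.16/10) = 5.19996
Te = 290 * (5.19996 - 1) = 1218.0 K

1218.0 K


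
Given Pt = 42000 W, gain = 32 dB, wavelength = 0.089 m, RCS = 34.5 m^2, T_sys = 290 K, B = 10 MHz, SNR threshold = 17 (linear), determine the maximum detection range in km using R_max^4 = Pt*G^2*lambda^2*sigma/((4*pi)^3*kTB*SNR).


G_lin = 10^(32/10) = 1584.893192
R^4 = 42000 * 1584.893192^2 * 0.089^2 * 34.5 / ((4*pi)^3 * 1.38e-23 * 290 * 10000000.0 * 17)
R^4 = 2.13547e19 m^4
R_max = (2.13547e19)^(1/4) = 67978.8 m = 68.0 km

68.0 km


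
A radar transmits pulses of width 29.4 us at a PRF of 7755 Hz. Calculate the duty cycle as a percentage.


DC = 29.4e-6 * 7755 * 100 = 22.8%

22.8%


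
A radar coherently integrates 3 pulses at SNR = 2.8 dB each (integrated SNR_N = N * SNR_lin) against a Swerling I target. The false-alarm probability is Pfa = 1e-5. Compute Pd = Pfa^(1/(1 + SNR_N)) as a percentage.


SNR_lin = 10^(2.8/10) = 1.90546
SNR_N = 3 * 1.90546 = 5.71638
1/(1 + SNR_N) = 1/6.71638 = 0.1488897
Pd = (1e-5)^0.1488897 = 0.18012
Pd = 18.0%

18.0%


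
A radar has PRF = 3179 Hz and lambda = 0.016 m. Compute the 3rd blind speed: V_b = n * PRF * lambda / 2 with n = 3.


V_blind = 3 * 3179 * 0.016 / 2 = 76.3 m/s

76.3 m/s


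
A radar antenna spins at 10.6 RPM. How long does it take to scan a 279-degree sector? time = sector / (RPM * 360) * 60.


t = 279 / (10.6 * 360) * 60 = 4.39 s

4.39 s


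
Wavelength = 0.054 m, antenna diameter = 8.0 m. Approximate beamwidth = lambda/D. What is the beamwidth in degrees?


BW_rad = 0.054 / 8.0 = 0.00675
BW_deg = 0.39 degrees

0.39 degrees


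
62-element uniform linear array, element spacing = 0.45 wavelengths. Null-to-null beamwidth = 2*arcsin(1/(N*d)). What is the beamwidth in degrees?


1/(N*d) = 1/(62*0.45) = 0.035842
BW = 2*arcsin(0.035842) = 4.1 degrees

4.1 degrees


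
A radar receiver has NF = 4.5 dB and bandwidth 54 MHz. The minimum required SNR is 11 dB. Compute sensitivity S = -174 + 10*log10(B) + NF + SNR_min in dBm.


10*log10(54000000.0) = 77.32
S = -174 + 77.32 + 4.5 + 11 = -81.2 dBm

-81.2 dBm


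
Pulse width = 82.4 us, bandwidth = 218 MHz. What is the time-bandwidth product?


TBP = 82.4 * 218 = 17963.2

17963.2


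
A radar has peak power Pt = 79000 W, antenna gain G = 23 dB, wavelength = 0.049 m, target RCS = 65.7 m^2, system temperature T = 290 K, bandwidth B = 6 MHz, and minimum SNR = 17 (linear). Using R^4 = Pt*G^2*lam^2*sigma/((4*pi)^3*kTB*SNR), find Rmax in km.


G_lin = 10^(23/10) = 199.526231
R^4 = 79000 * 199.526231^2 * 0.049^2 * 65.7 / ((4*pi)^3 * 1.38e-23 * 290 * 6000000.0 * 17)
R^4 = 6.1246e17 m^4
R_max = (6.1246e17)^(1/4) = 27975.0 m = 28.0 km

28.0 km


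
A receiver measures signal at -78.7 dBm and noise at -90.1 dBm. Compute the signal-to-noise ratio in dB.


SNR = -78.7 - (-90.1) = 11.4 dB

11.4 dB


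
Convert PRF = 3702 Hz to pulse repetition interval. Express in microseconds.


PRI = 1/3702 = 0.0002701243 s = 270.1 us

270.1 us


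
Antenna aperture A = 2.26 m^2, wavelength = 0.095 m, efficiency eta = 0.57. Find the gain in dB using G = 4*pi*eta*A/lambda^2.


G_linear = 4*pi*0.57*2.26/0.095^2 = 1793.68
G_dB = 10*log10(1793.68) = 32.5 dB

32.5 dB


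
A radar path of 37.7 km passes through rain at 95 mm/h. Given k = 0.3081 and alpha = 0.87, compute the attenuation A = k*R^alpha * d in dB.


gamma = 0.3081 * 95^0.87 = 16.1924 dB/km
A = 16.1924 * 37.7 = 610.45 dB

610.45 dB


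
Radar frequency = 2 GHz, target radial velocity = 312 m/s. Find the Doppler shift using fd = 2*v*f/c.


fd = 2 * 312 * 2000000000.0 / 3e8 = 4160.0 Hz

4160.0 Hz


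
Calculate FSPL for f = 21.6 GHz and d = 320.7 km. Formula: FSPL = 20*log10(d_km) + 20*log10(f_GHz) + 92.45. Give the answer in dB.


20*log10(320.7) = 50.12
20*log10(21.6) = 26.69
FSPL = 169.3 dB

169.3 dB


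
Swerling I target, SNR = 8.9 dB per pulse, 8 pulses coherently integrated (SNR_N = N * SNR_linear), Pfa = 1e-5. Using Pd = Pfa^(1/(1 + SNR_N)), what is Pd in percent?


SNR_lin = 10^(8.9/10) = 7.76247
SNR_N = 8 * 7.76247 = 62.09976
1/(1 + SNR_N) = 1/63.09976 = 0.0158479
Pd = (1e-5)^0.0158479 = 0.83322
Pd = 83.3%

83.3%


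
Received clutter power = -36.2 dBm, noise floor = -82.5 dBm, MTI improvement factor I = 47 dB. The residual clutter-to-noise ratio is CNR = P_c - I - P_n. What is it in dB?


CNR = -36.2 - 47 - (-82.5) = -0.7 dB

-0.7 dB


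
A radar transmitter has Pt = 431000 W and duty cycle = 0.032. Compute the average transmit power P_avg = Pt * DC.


P_avg = 431000 * 0.032 = 13792.0 W

13792.0 W


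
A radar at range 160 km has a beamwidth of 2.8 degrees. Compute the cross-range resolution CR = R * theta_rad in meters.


BW_rad = 0.048869219
CR = 160000 * 0.048869219 = 7819.1 m

7819.1 m


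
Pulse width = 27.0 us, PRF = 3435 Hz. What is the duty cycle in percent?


DC = 27.0e-6 * 3435 * 100 = 9.27%

9.27%


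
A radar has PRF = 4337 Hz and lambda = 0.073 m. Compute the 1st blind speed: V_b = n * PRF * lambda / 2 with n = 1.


V_blind = 1 * 4337 * 0.073 / 2 = 158.3 m/s

158.3 m/s


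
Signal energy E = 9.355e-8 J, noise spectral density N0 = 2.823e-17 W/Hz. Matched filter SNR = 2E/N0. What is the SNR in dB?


SNR_lin = 2 * 9.355e-8 / 2.823e-17 = 6.628e9
SNR_dB = 10*log10(6.628e9) = 98.2 dB

98.2 dB


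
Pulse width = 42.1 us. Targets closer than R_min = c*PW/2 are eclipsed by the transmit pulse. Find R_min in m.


R_min = 3e8 * 42.1e-6 / 2 = 6315.0 m

6315.0 m


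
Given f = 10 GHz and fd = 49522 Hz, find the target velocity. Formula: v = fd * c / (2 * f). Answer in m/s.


v = 49522 * 3e8 / (2 * 10000000000.0) = 742.8 m/s

742.8 m/s


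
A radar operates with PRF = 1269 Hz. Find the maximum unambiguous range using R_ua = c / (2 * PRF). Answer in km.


R_ua = 3e8 / (2 * 1269) = 118203.3 m = 118.2 km

118.2 km


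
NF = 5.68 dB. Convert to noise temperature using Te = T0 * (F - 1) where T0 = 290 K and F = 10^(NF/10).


NF_lin = 10^(5.68/10) = 3.698282
Te = 290 * (3.698282 - 1) = 782.5 K

782.5 K


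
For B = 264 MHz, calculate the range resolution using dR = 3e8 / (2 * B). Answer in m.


dR = 3e8 / (2 * 264000000.0) = 0.57 m

0.57 m


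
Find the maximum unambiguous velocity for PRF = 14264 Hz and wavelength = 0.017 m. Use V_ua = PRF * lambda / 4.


V_ua = 14264 * 0.017 / 4 = 60.6 m/s

60.6 m/s


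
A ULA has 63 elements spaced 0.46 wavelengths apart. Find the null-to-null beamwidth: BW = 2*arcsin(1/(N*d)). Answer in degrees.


1/(N*d) = 1/(63*0.46) = 0.034507
BW = 2*arcsin(0.034507) = 4.0 degrees

4.0 degrees


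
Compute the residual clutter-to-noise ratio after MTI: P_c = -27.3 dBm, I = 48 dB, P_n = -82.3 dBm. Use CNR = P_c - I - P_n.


CNR = -27.3 - 48 - (-82.3) = 7.0 dB

7.0 dB


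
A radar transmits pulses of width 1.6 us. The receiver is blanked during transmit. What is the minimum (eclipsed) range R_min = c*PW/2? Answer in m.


R_min = 3e8 * 1.6e-6 / 2 = 240.0 m

240.0 m


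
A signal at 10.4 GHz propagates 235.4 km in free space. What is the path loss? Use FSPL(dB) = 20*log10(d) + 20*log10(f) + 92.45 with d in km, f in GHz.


20*log10(235.4) = 47.44
20*log10(10.4) = 20.34
FSPL = 160.2 dB

160.2 dB


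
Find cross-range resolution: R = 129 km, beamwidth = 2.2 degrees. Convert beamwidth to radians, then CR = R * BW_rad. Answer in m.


BW_rad = 0.038397244
CR = 129000 * 0.038397244 = 4953.2 m

4953.2 m


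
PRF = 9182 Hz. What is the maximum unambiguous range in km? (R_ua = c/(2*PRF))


R_ua = 3e8 / (2 * 9182) = 16336.3 m = 16.3 km

16.3 km


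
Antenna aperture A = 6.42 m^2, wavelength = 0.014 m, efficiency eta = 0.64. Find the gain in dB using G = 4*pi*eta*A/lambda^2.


G_linear = 4*pi*0.64*6.42/0.014^2 = 263432.16
G_dB = 10*log10(263432.16) = 54.2 dB

54.2 dB


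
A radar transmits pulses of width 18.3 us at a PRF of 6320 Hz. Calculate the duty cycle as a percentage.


DC = 18.3e-6 * 6320 * 100 = 11.57%

11.57%


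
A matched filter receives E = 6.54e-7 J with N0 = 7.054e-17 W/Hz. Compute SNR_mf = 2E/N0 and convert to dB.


SNR_lin = 2 * 6.54e-7 / 7.054e-17 = 1.854e10
SNR_dB = 10*log10(1.854e10) = 102.7 dB

102.7 dB


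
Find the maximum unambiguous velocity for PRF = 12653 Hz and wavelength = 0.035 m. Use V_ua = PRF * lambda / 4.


V_ua = 12653 * 0.035 / 4 = 110.7 m/s

110.7 m/s


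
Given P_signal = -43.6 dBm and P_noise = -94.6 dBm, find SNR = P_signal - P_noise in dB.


SNR = -43.6 - (-94.6) = 51.0 dB

51.0 dB


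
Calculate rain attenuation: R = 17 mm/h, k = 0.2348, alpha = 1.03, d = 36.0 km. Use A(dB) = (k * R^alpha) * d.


gamma = 0.2348 * 17^1.03 = 4.345707 dB/km
A = 4.345707 * 36.0 = 156.45 dB

156.45 dB


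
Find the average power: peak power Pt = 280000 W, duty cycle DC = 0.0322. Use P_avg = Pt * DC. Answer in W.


P_avg = 280000 * 0.0322 = 9016.0 W

9016.0 W


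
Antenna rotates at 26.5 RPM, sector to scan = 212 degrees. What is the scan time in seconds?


t = 212 / (26.5 * 360) * 60 = 1.33 s

1.33 s


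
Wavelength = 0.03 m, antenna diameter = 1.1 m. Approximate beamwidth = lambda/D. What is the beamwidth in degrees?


BW_rad = 0.03 / 1.1 = 0.027273
BW_deg = 1.56 degrees

1.56 degrees


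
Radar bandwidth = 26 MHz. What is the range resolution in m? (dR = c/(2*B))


dR = 3e8 / (2 * 26000000.0) = 5.77 m

5.77 m


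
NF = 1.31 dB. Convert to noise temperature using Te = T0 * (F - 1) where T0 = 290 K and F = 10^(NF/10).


NF_lin = 10^(1.31/10) = 1.352073
Te = 290 * (1.352073 - 1) = 102.1 K

102.1 K


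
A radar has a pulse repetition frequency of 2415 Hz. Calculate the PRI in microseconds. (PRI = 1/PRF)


PRI = 1/2415 = 0.0004140787 s = 414.1 us

414.1 us


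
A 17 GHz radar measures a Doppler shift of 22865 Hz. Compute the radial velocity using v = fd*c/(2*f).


v = 22865 * 3e8 / (2 * 17000000000.0) = 201.8 m/s

201.8 m/s


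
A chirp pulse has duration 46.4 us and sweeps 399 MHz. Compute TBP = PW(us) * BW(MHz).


TBP = 46.4 * 399 = 18513.6

18513.6


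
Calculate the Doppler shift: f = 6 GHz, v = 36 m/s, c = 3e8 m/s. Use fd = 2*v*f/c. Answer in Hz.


fd = 2 * 36 * 6000000000.0 / 3e8 = 1440.0 Hz

1440.0 Hz


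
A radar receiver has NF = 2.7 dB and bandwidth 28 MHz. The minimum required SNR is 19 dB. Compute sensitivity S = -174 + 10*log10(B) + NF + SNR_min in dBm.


10*log10(28000000.0) = 74.47
S = -174 + 74.47 + 2.7 + 19 = -77.8 dBm

-77.8 dBm


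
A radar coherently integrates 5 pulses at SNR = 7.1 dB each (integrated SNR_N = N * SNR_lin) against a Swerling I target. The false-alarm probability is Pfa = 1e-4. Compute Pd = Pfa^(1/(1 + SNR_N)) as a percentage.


SNR_lin = 10^(7.1/10) = 5.12861
SNR_N = 5 * 5.12861 = 25.64305
1/(1 + SNR_N) = 1/26.64305 = 0.0375332
Pd = (1e-4)^0.0375332 = 0.70773
Pd = 70.8%

70.8%


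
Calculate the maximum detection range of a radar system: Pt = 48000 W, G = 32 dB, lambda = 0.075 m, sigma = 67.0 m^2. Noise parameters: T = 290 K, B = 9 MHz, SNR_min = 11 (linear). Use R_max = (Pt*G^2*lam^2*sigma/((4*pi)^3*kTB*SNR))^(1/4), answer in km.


G_lin = 10^(32/10) = 1584.893192
R^4 = 48000 * 1584.893192^2 * 0.075^2 * 67.0 / ((4*pi)^3 * 1.38e-23 * 290 * 9000000.0 * 11)
R^4 = 5.77959e19 m^4
R_max = (5.77959e19)^(1/4) = 87191.5 m = 87.2 km

87.2 km


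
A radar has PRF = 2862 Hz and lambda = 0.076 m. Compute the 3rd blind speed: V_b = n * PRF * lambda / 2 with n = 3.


V_blind = 3 * 2862 * 0.076 / 2 = 326.3 m/s

326.3 m/s


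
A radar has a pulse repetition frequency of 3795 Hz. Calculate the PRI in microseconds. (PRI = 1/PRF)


PRI = 1/3795 = 0.0002635046 s = 263.5 us

263.5 us


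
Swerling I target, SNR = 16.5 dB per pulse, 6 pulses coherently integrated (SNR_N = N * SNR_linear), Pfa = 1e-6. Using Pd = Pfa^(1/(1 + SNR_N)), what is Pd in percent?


SNR_lin = 10^(16.5/10) = 44.66836
SNR_N = 6 * 44.66836 = 268.01016
1/(1 + SNR_N) = 1/269.01016 = 0.0037173
Pd = (1e-6)^0.0037173 = 0.94994
Pd = 95.0%

95.0%


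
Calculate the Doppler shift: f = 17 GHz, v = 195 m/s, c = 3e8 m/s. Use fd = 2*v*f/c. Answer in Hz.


fd = 2 * 195 * 17000000000.0 / 3e8 = 22100.0 Hz

22100.0 Hz


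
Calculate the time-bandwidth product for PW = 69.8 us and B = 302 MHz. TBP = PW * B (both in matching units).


TBP = 69.8 * 302 = 21079.6

21079.6


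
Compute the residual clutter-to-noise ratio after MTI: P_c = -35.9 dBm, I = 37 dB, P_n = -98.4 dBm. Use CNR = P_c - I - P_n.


CNR = -35.9 - 37 - (-98.4) = 25.5 dB

25.5 dB


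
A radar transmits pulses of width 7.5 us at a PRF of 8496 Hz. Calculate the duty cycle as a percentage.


DC = 7.5e-6 * 8496 * 100 = 6.37%

6.37%


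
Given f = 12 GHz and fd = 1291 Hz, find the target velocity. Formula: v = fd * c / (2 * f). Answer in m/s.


v = 1291 * 3e8 / (2 * 12000000000.0) = 16.1 m/s

16.1 m/s


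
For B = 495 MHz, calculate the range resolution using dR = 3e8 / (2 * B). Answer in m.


dR = 3e8 / (2 * 495000000.0) = 0.3 m

0.3 m


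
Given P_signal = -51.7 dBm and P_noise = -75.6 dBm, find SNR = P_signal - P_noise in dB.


SNR = -51.7 - (-75.6) = 23.9 dB

23.9 dB


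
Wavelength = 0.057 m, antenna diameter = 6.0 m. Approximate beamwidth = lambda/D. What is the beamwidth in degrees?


BW_rad = 0.057 / 6.0 = 0.0095
BW_deg = 0.54 degrees

0.54 degrees


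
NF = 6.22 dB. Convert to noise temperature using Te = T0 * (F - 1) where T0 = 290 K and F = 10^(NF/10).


NF_lin = 10^(6.22/10) = 4.187936
Te = 290 * (4.187936 - 1) = 924.5 K

924.5 K


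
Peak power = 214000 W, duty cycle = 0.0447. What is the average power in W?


P_avg = 214000 * 0.0447 = 9565.8 W

9565.8 W


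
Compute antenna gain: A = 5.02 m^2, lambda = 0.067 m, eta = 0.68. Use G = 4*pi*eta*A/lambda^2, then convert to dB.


G_linear = 4*pi*0.68*5.02/0.067^2 = 9555.93
G_dB = 10*log10(9555.93) = 39.8 dB

39.8 dB


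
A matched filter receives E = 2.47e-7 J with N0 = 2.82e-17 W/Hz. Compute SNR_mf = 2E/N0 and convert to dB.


SNR_lin = 2 * 2.47e-7 / 2.82e-17 = 1.752e10
SNR_dB = 10*log10(1.752e10) = 102.4 dB

102.4 dB


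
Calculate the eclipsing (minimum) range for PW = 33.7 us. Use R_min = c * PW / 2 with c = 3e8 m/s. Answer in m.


R_min = 3e8 * 33.7e-6 / 2 = 5055.0 m

5055.0 m


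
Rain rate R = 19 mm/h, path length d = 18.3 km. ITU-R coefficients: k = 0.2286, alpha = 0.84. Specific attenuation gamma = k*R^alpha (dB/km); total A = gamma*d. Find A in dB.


gamma = 0.2286 * 19^0.84 = 2.711623 dB/km
A = 2.711623 * 18.3 = 49.62 dB

49.62 dB


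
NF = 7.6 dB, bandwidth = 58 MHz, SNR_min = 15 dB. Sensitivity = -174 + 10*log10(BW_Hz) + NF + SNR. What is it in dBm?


10*log10(58000000.0) = 77.63
S = -174 + 77.63 + 7.6 + 15 = -73.8 dBm

-73.8 dBm


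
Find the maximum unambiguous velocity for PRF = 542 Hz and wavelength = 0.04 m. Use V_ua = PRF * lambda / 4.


V_ua = 542 * 0.04 / 4 = 5.4 m/s

5.4 m/s


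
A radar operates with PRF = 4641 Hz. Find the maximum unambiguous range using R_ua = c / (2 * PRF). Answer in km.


R_ua = 3e8 / (2 * 4641) = 32320.6 m = 32.3 km

32.3 km


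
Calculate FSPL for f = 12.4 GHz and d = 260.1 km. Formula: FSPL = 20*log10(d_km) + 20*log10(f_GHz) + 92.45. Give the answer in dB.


20*log10(260.1) = 48.3
20*log10(12.4) = 21.87
FSPL = 162.6 dB

162.6 dB


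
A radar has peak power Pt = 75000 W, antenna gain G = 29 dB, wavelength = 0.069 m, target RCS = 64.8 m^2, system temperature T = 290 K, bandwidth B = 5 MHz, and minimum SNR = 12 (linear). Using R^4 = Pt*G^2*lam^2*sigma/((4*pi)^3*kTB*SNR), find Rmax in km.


G_lin = 10^(29/10) = 794.328235
R^4 = 75000 * 794.328235^2 * 0.069^2 * 64.8 / ((4*pi)^3 * 1.38e-23 * 290 * 5000000.0 * 12)
R^4 = 3.06391e19 m^4
R_max = (3.06391e19)^(1/4) = 74399.3 m = 74.4 km

74.4 km


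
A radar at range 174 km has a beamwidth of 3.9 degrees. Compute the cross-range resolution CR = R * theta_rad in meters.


BW_rad = 0.068067841
CR = 174000 * 0.068067841 = 11843.8 m

11843.8 m


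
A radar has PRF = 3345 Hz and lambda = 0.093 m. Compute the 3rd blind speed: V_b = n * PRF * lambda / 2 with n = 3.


V_blind = 3 * 3345 * 0.093 / 2 = 466.6 m/s

466.6 m/s


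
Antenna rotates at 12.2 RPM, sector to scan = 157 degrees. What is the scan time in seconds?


t = 157 / (12.2 * 360) * 60 = 2.14 s

2.14 s


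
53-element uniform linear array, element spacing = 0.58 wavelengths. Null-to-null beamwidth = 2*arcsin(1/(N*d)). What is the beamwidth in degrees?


1/(N*d) = 1/(53*0.58) = 0.032531
BW = 2*arcsin(0.032531) = 3.7 degrees

3.7 degrees


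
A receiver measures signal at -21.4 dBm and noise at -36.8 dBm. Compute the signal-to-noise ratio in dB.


SNR = -21.4 - (-36.8) = 15.4 dB

15.4 dB


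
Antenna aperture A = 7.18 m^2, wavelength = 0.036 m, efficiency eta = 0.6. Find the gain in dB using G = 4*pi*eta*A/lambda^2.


G_linear = 4*pi*0.6*7.18/0.036^2 = 41771.55
G_dB = 10*log10(41771.55) = 46.2 dB

46.2 dB


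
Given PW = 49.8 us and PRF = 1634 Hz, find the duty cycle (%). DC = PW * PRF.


DC = 49.8e-6 * 1634 * 100 = 8.14%

8.14%


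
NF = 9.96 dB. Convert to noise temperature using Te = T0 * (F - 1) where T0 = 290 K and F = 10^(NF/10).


NF_lin = 10^(9.96/10) = 9.908319
Te = 290 * (9.908319 - 1) = 2583.4 K

2583.4 K


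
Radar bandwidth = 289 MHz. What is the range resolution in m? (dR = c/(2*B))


dR = 3e8 / (2 * 289000000.0) = 0.52 m

0.52 m


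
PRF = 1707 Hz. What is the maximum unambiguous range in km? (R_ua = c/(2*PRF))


R_ua = 3e8 / (2 * 1707) = 87873.5 m = 87.9 km

87.9 km


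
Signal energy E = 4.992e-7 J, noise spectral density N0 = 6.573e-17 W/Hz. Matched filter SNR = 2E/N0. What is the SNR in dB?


SNR_lin = 2 * 4.992e-7 / 6.573e-17 = 1.519e10
SNR_dB = 10*log10(1.519e10) = 101.8 dB

101.8 dB


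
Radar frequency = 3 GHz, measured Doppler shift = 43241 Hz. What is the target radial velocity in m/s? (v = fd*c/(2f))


v = 43241 * 3e8 / (2 * 3000000000.0) = 2162.1 m/s

2162.1 m/s


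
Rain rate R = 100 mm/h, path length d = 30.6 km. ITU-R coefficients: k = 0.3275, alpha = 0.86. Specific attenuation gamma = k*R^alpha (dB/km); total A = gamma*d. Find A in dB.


gamma = 0.3275 * 100^0.86 = 17.187444 dB/km
A = 17.187444 * 30.6 = 525.94 dB

525.94 dB


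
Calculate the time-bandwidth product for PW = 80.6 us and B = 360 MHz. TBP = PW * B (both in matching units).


TBP = 80.6 * 360 = 29016.0

29016.0


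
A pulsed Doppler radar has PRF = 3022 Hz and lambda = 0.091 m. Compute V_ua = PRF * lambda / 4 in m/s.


V_ua = 3022 * 0.091 / 4 = 68.8 m/s

68.8 m/s


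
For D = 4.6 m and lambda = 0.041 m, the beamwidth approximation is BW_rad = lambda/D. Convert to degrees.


BW_rad = 0.041 / 4.6 = 0.008913
BW_deg = 0.51 degrees

0.51 degrees


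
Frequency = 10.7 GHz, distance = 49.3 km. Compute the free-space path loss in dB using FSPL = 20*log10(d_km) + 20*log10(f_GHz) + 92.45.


20*log10(49.3) = 33.86
20*log10(10.7) = 20.59
FSPL = 146.9 dB

146.9 dB


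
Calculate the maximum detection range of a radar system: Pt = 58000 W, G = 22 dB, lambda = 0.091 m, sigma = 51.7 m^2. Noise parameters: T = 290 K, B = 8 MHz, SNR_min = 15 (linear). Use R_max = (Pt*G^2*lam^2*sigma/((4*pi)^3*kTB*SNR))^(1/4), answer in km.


G_lin = 10^(22/10) = 158.489319
R^4 = 58000 * 158.489319^2 * 0.091^2 * 51.7 / ((4*pi)^3 * 1.38e-23 * 290 * 8000000.0 * 15)
R^4 = 6.54506e17 m^4
R_max = (6.54506e17)^(1/4) = 28443.2 m = 28.4 km

28.4 km


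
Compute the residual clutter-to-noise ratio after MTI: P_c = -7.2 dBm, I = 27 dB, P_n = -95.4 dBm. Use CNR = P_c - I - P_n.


CNR = -7.2 - 27 - (-95.4) = 61.2 dB

61.2 dB


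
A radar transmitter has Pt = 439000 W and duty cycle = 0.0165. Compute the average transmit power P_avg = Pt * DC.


P_avg = 439000 * 0.0165 = 7243.5 W

7243.5 W


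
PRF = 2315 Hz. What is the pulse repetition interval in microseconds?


PRI = 1/2315 = 0.0004319654 s = 432.0 us

432.0 us


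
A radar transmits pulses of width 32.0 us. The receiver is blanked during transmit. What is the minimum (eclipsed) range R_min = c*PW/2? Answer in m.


R_min = 3e8 * 32.0e-6 / 2 = 4800.0 m

4800.0 m


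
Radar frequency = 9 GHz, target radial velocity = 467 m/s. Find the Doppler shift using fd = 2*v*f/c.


fd = 2 * 467 * 9000000000.0 / 3e8 = 28020.0 Hz

28020.0 Hz


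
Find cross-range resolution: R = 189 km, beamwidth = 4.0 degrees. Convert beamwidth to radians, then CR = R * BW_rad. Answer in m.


BW_rad = 0.06981317
CR = 189000 * 0.06981317 = 13194.7 m

13194.7 m


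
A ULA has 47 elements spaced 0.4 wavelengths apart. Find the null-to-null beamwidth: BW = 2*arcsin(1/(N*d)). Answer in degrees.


1/(N*d) = 1/(47*0.4) = 0.053191
BW = 2*arcsin(0.053191) = 6.1 degrees

6.1 degrees


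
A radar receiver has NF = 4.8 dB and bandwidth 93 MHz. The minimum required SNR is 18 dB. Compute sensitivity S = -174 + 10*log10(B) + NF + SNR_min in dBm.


10*log10(93000000.0) = 79.68
S = -174 + 79.68 + 4.8 + 18 = -71.5 dBm

-71.5 dBm


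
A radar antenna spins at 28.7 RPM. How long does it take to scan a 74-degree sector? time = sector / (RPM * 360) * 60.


t = 74 / (28.7 * 360) * 60 = 0.43 s

0.43 s


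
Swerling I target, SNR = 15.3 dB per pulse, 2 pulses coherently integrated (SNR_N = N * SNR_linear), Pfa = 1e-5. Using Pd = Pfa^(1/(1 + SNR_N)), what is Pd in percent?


SNR_lin = 10^(15.3/10) = 33.88442
SNR_N = 2 * 33.88442 = 67.76884
1/(1 + SNR_N) = 1/68.76884 = 0.0145415
Pd = (1e-5)^0.0145415 = 0.84585
Pd = 84.6%

84.6%


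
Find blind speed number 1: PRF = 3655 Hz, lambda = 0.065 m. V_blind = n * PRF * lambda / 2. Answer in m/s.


V_blind = 1 * 3655 * 0.065 / 2 = 118.8 m/s

118.8 m/s


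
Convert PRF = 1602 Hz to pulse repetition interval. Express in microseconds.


PRI = 1/1602 = 0.0006242197 s = 624.2 us

624.2 us


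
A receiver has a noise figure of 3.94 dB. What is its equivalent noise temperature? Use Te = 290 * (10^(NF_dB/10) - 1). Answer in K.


NF_lin = 10^(3.94/10) = 2.477422
Te = 290 * (2.477422 - 1) = 428.5 K

428.5 K


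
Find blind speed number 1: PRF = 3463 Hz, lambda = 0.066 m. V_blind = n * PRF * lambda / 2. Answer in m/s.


V_blind = 1 * 3463 * 0.066 / 2 = 114.3 m/s

114.3 m/s


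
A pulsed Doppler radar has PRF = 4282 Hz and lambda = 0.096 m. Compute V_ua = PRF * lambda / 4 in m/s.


V_ua = 4282 * 0.096 / 4 = 102.8 m/s

102.8 m/s


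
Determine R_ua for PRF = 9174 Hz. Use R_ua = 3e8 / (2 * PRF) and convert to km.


R_ua = 3e8 / (2 * 9174) = 16350.6 m = 16.4 km

16.4 km


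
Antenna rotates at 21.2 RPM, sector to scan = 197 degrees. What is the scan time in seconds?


t = 197 / (21.2 * 360) * 60 = 1.55 s

1.55 s


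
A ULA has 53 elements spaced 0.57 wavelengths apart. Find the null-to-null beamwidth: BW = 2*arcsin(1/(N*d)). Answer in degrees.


1/(N*d) = 1/(53*0.57) = 0.033102
BW = 2*arcsin(0.033102) = 3.8 degrees

3.8 degrees


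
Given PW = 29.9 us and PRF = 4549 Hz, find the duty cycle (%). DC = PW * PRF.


DC = 29.9e-6 * 4549 * 100 = 13.6%

13.6%


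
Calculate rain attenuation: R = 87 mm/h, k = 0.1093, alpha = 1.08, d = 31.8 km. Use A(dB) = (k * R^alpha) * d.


gamma = 0.1093 * 87^1.08 = 13.59255 dB/km
A = 13.59255 * 31.8 = 432.24 dB

432.24 dB


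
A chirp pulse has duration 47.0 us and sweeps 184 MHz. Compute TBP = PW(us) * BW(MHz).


TBP = 47.0 * 184 = 8648.0

8648.0


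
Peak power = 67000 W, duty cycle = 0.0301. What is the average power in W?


P_avg = 67000 * 0.0301 = 2016.7 W

2016.7 W


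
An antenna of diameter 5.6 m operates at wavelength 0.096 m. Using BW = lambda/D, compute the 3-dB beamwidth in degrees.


BW_rad = 0.096 / 5.6 = 0.017143
BW_deg = 0.98 degrees

0.98 degrees


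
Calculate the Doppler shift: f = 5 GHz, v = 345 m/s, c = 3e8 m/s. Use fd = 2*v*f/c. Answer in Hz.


fd = 2 * 345 * 5000000000.0 / 3e8 = 11500.0 Hz

11500.0 Hz


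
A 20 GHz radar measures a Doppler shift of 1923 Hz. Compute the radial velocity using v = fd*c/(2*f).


v = 1923 * 3e8 / (2 * 20000000000.0) = 14.4 m/s

14.4 m/s


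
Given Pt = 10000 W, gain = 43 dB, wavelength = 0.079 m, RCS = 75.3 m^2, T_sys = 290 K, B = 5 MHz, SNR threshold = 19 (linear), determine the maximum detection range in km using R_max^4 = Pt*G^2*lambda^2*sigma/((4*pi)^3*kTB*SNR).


G_lin = 10^(43/10) = 19952.62315
R^4 = 10000 * 19952.62315^2 * 0.079^2 * 75.3 / ((4*pi)^3 * 1.38e-23 * 290 * 5000000.0 * 19)
R^4 = 2.47981e21 m^4
R_max = (2.47981e21)^(1/4) = 223154.0 m = 223.2 km

223.2 km


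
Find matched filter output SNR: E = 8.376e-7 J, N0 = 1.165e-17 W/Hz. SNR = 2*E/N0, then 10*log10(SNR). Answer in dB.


SNR_lin = 2 * 8.376e-7 / 1.165e-17 = 1.438e11
SNR_dB = 10*log10(1.438e11) = 111.6 dB

111.6 dB


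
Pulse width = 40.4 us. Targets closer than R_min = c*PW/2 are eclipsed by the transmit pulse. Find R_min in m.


R_min = 3e8 * 40.4e-6 / 2 = 6060.0 m

6060.0 m


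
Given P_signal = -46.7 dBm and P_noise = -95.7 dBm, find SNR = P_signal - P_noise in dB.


SNR = -46.7 - (-95.7) = 49.0 dB

49.0 dB


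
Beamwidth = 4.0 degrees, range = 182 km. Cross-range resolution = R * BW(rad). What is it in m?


BW_rad = 0.06981317
CR = 182000 * 0.06981317 = 12706.0 m

12706.0 m


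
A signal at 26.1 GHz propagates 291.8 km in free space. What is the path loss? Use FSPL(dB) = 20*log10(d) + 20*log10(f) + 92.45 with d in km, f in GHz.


20*log10(291.8) = 49.3
20*log10(26.1) = 28.33
FSPL = 170.1 dB

170.1 dB


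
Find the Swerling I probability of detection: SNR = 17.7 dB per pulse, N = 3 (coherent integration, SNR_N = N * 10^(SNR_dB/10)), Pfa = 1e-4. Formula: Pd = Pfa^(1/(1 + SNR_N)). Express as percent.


SNR_lin = 10^(17.7/10) = 58.88437
SNR_N = 3 * 58.88437 = 176.65311
1/(1 + SNR_N) = 1/177.65311 = 0.0056289
Pd = (1e-4)^0.0056289 = 0.94948
Pd = 94.9%

94.9%


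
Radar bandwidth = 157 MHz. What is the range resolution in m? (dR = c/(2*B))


dR = 3e8 / (2 * 157000000.0) = 0.96 m

0.96 m


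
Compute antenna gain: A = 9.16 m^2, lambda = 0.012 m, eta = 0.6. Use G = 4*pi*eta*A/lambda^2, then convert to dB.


G_linear = 4*pi*0.6*9.16/0.012^2 = 479616.48
G_dB = 10*log10(479616.48) = 56.8 dB

56.8 dB


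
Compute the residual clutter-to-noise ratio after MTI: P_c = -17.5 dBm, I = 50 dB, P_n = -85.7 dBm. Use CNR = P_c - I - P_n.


CNR = -17.5 - 50 - (-85.7) = 18.2 dB

18.2 dB


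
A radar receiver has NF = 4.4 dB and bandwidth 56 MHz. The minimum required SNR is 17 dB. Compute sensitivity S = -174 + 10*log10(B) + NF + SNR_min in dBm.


10*log10(56000000.0) = 77.48
S = -174 + 77.48 + 4.4 + 17 = -75.1 dBm

-75.1 dBm


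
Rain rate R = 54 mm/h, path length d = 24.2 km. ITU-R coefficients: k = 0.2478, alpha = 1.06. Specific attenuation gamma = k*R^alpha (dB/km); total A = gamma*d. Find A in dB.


gamma = 0.2478 * 54^1.06 = 16.999599 dB/km
A = 16.999599 * 24.2 = 411.39 dB

411.39 dB


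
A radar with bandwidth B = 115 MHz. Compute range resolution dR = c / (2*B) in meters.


dR = 3e8 / (2 * 115000000.0) = 1.3 m

1.3 m


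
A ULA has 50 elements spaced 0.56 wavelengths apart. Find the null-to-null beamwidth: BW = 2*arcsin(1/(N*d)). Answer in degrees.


1/(N*d) = 1/(50*0.56) = 0.035714
BW = 2*arcsin(0.035714) = 4.1 degrees

4.1 degrees


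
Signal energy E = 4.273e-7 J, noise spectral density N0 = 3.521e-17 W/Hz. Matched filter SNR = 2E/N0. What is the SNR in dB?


SNR_lin = 2 * 4.273e-7 / 3.521e-17 = 2.427e10
SNR_dB = 10*log10(2.427e10) = 103.9 dB

103.9 dB


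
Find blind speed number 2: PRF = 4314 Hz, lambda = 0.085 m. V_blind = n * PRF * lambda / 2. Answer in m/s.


V_blind = 2 * 4314 * 0.085 / 2 = 366.7 m/s

366.7 m/s


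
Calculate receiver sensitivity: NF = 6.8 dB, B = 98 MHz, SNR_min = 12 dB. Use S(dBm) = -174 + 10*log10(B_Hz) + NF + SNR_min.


10*log10(98000000.0) = 79.91
S = -174 + 79.91 + 6.8 + 12 = -75.3 dBm

-75.3 dBm


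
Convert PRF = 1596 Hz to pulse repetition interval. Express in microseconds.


PRI = 1/1596 = 0.0006265664 s = 626.6 us

626.6 us


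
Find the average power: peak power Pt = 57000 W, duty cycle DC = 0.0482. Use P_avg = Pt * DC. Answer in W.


P_avg = 57000 * 0.0482 = 2747.4 W

2747.4 W


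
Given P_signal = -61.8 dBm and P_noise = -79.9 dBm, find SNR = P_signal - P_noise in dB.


SNR = -61.8 - (-79.9) = 18.1 dB

18.1 dB


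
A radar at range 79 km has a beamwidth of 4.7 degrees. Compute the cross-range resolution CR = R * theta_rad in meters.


BW_rad = 0.082030475
CR = 79000 * 0.082030475 = 6480.4 m

6480.4 m


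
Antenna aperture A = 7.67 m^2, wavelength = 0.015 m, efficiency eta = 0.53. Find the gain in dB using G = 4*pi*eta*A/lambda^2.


G_linear = 4*pi*0.53*7.67/0.015^2 = 227038.01
G_dB = 10*log10(227038.01) = 53.6 dB

53.6 dB


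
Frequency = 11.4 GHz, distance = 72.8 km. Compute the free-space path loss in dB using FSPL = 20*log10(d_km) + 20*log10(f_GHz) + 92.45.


20*log10(72.8) = 37.24
20*log10(11.4) = 21.14
FSPL = 150.8 dB

150.8 dB


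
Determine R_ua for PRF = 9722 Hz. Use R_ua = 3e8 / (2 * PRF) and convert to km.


R_ua = 3e8 / (2 * 9722) = 15428.9 m = 15.4 km

15.4 km


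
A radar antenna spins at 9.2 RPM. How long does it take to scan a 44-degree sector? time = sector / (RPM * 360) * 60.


t = 44 / (9.2 * 360) * 60 = 0.8 s

0.8 s


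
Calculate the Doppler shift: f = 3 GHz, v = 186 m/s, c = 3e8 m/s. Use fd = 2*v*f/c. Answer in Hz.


fd = 2 * 186 * 3000000000.0 / 3e8 = 3720.0 Hz

3720.0 Hz


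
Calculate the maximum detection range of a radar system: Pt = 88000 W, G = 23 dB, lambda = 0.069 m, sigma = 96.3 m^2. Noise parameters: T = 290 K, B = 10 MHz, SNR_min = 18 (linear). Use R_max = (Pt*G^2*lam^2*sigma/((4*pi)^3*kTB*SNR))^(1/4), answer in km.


G_lin = 10^(23/10) = 199.526231
R^4 = 88000 * 199.526231^2 * 0.069^2 * 96.3 / ((4*pi)^3 * 1.38e-23 * 290 * 10000000.0 * 18)
R^4 = 1.12364e18 m^4
R_max = (1.12364e18)^(1/4) = 32557.9 m = 32.6 km

32.6 km


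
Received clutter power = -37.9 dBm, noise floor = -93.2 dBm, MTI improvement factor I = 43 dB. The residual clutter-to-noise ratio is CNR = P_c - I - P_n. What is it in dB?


CNR = -37.9 - 43 - (-93.2) = 12.3 dB

12.3 dB


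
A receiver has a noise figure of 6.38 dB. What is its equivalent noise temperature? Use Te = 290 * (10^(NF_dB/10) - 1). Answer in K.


NF_lin = 10^(6.38/10) = 4.345102
Te = 290 * (4.345102 - 1) = 970.1 K

970.1 K


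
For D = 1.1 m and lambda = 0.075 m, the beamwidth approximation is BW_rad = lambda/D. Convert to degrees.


BW_rad = 0.075 / 1.1 = 0.068182
BW_deg = 3.91 degrees

3.91 degrees


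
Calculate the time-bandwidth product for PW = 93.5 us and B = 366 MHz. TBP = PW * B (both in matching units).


TBP = 93.5 * 366 = 34221.0

34221.0


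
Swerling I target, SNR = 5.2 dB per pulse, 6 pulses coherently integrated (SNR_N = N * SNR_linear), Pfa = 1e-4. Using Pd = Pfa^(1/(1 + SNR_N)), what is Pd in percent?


SNR_lin = 10^(5.2/10) = 3.31131
SNR_N = 6 * 3.31131 = 19.86786
1/(1 + SNR_N) = 1/20.86786 = 0.0479206
Pd = (1e-4)^0.0479206 = 0.64316
Pd = 64.3%

64.3%


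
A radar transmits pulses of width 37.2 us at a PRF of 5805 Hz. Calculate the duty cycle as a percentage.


DC = 37.2e-6 * 5805 * 100 = 21.59%

21.59%


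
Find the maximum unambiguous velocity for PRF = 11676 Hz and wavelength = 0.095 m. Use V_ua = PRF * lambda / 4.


V_ua = 11676 * 0.095 / 4 = 277.3 m/s

277.3 m/s


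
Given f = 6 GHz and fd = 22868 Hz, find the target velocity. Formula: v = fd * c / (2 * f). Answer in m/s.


v = 22868 * 3e8 / (2 * 6000000000.0) = 571.7 m/s

571.7 m/s


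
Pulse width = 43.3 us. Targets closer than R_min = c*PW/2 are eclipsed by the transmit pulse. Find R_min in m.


R_min = 3e8 * 43.3e-6 / 2 = 6495.0 m

6495.0 m


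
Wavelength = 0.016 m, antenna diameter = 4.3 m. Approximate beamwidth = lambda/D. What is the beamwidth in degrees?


BW_rad = 0.016 / 4.3 = 0.003721
BW_deg = 0.21 degrees

0.21 degrees


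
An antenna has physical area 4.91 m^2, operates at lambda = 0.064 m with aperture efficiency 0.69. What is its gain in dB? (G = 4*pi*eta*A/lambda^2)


G_linear = 4*pi*0.69*4.91/0.064^2 = 10393.95
G_dB = 10*log10(10393.95) = 40.2 dB

40.2 dB


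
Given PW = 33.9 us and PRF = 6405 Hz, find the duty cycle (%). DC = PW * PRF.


DC = 33.9e-6 * 6405 * 100 = 21.71%

21.71%


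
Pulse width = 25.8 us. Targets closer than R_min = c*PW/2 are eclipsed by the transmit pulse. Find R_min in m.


R_min = 3e8 * 25.8e-6 / 2 = 3870.0 m

3870.0 m


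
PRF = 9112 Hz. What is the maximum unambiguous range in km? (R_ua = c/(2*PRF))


R_ua = 3e8 / (2 * 9112) = 16461.8 m = 16.5 km

16.5 km


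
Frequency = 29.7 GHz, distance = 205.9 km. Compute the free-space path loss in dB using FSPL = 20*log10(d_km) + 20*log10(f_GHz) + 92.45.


20*log10(205.9) = 46.27
20*log10(29.7) = 29.46
FSPL = 168.2 dB

168.2 dB


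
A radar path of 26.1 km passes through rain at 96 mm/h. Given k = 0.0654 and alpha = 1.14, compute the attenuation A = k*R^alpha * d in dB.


gamma = 0.0654 * 96^1.14 = 11.895069 dB/km
A = 11.895069 * 26.1 = 310.46 dB

310.46 dB


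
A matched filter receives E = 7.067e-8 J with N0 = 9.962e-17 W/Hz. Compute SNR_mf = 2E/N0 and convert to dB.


SNR_lin = 2 * 7.067e-8 / 9.962e-17 = 1.419e9
SNR_dB = 10*log10(1.419e9) = 91.5 dB

91.5 dB


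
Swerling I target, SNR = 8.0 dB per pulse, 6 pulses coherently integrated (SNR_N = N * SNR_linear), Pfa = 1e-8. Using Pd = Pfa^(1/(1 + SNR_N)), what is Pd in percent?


SNR_lin = 10^(8.0/10) = 6.30957
SNR_N = 6 * 6.30957 = 37.85742
1/(1 + SNR_N) = 1/38.85742 = 0.0257351
Pd = (1e-8)^0.0257351 = 0.62247
Pd = 62.2%

62.2%


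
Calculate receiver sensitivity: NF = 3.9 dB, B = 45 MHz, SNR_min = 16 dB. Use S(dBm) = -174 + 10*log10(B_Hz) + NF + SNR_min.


10*log10(45000000.0) = 76.53
S = -174 + 76.53 + 3.9 + 16 = -77.6 dBm

-77.6 dBm


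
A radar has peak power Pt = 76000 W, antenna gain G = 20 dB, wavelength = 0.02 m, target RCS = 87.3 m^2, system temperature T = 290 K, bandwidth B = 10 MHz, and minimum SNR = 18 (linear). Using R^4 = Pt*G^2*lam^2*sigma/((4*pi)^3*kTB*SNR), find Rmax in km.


G_lin = 10^(20/10) = 100.0
R^4 = 76000 * 100.0^2 * 0.02^2 * 87.3 / ((4*pi)^3 * 1.38e-23 * 290 * 10000000.0 * 18)
R^4 = 1.85656e16 m^4
R_max = (1.85656e16)^(1/4) = 11672.9 m = 11.7 km

11.7 km


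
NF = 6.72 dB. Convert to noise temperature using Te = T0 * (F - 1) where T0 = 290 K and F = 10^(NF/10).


NF_lin = 10^(6.72/10) = 4.698941
Te = 290 * (4.698941 - 1) = 1072.7 K

1072.7 K
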